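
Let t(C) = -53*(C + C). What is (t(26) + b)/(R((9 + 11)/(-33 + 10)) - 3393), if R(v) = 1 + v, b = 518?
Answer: 8579/13006 ≈ 0.65962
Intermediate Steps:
t(C) = -106*C
(t(26) + b)/(R((9 + 11)/(-33 + 10)) - 3393) = (-106*26 + 518)/((1 + (9 + 11)/(-33 + 10)) - 3393) = (-2756 + 518)/((1 + 20/(-23)) - 3393) = -2238/((1 + 20*(-1/23)) - 3393) = -2238/((1 - 20/23) - 3393) = -2238/(3/23 - 3393) = -2238/(-78036/23) = -2238*(-23/78036) = 8579/13006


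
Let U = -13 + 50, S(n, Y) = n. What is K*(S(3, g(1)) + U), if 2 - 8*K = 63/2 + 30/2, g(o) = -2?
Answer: -445/2 ≈ -222.50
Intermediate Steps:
U = 37
K = -89/16 (K = ¼ - (63/2 + 30/2)/8 = ¼ - (63*(½) + 30*(½))/8 = ¼ - (63/2 + 15)/8 = ¼ - ⅛*93/2 = ¼ - 93/16 = -89/16 ≈ -5.5625)
K*(S(3, g(1)) + U) = -89*(3 + 37)/16 = -89/16*40 = -445/2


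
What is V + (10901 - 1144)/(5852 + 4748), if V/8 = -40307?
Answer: -3418023843/10600 ≈ -3.2246e+5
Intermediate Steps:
V = -322456 (V = 8*(-40307) = -322456)
V + (10901 - 1144)/(5852 + 4748) = -322456 + (10901 - 1144)/(5852 + 4748) = -322456 + 9757/10600 = -3418023843/10600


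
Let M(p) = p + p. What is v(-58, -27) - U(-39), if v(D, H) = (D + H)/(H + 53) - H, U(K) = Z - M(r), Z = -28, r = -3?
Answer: 1189/26 ≈ 45.731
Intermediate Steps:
M(p) = 2*p
U(K) = -22 (U(K) = -28 - 2*(-3) = -28 - 1*(-6) = -28 + 6 = -22)
v(D, H) = -H + (D + H)/(53 + H) (v(D, H) = (D + H)/(53 + H) - H = -H + (D + H)/(53 + H))
v(-58, -27) - U(-39) = (-58 - 1*(-27)² - 52*(-27))/(53 - 27) - 1*(-22) = (-58 - 1*729 + 1404)/26 + 22 = (-58 - 729 + 1404)/26 + 22 = (1/26)*617 + 22 = 617/26 + 22 = 1189/26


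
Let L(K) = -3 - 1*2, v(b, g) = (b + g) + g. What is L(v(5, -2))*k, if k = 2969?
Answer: -14845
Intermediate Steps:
v(b, g) = b + 2*g
L(K) = -5 (L(K) = -3 - 2 = -5)
L(v(5, -2))*k = -5*2969 = -14845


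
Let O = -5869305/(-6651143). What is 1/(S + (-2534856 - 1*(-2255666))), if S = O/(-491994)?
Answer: -363591383238/101511078286869365 ≈ -3.5818e-6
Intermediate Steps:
O = 5869305/6651143 (O = -5869305*(-1/6651143) = 5869305/6651143 ≈ 0.88245)
S = -652145/363591383238 (S = (5869305/6651143)/(-491994) = (5869305/6651143)*(-1/491994) = -652145/363591383238 ≈ -1.7936e-6)
1/(S + (-2534856 - 1*(-2255666))) = 1/(-652145/363591383238 + (-2534856 - 1*(-2255666))) = 1/(-652145/363591383238 + (-2534856 + 2255666)) = 1/(-652145/363591383238 - 279190) = 1/(-101511078286869365/363591383238) = -363591383238/101511078286869365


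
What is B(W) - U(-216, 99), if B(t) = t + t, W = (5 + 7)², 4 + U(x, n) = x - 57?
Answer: 565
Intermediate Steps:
U(x, n) = -61 + x (U(x, n) = -4 + (x - 57) = -4 + (-57 + x) = -61 + x)
W = 144 (W = 12² = 144)
B(t) = 2*t
B(W) - U(-216, 99) = 2*144 - (-61 - 216) = 288 - 1*(-277) = 288 + 277 = 565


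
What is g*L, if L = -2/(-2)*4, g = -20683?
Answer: -82732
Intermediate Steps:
L = 4 (L = -2*(-½)*4 = 1*4 = 4)
g*L = -20683*4 = -82732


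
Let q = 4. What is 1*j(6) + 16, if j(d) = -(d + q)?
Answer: 6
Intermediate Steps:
j(d) = -4 - d (j(d) = -(d + 4) = -(4 + d) = -4 - d)
1*j(6) + 16 = 1*(-4 - 1*6) + 16 = 1*(-4 - 6) + 16 = 1*(-10) + 16 = -10 + 16 = 6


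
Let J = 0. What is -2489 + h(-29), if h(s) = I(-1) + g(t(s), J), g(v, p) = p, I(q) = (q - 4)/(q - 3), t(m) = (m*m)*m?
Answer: -9951/4 ≈ -2487.8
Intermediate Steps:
t(m) = m**3 (t(m) = m**2*m = m**3)
I(q) = (-4 + q)/(-3 + q)
h(s) = 5/4 (h(s) = (-4 - 1)/(-3 - 1) + 0 = -5/(-4) + 0 = -1/4*(-5) + 0 = 5/4 + 0 = 5/4)
-2489 + h(-29) = -2489 + 5/4 = -9951/4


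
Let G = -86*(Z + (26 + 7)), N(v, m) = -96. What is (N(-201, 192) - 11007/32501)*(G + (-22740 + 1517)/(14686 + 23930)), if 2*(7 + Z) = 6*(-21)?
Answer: -128223770504189/418352872 ≈ -3.0650e+5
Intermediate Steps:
Z = -70 (Z = -7 + (6*(-21))/2 = -7 + (1/2)*(-126) = -7 - 63 = -70)
G = 3182 (G = -86*(-70 + (26 + 7)) = -86*(-70 + 33) = -86*(-37) = 3182)
(N(-201, 192) - 11007/32501)*(G + (-22740 + 1517)/(14686 + 23930)) = (-96 - 11007/32501)*(3182 + (-22740 + 1517)/(14686 + 23930)) = (-96 - 11007*1/32501)*(3182 - 21223/38616) = (-96 - 11007/32501)*(3182 - 21223*1/38616) = -3131103*(3182 - 21223/38616)/32501 = -3131103/32501*122854889/38616 = -128223770504189/418352872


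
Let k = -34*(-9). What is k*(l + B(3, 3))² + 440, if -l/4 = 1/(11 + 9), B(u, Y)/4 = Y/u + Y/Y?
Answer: 476426/25 ≈ 19057.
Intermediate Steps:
B(u, Y) = 4 + 4*Y/u (B(u, Y) = 4*(Y/u + Y/Y) = 4*(Y/u + 1) = 4*(1 + Y/u) = 4 + 4*Y/u)
l = -⅕ (l = -4/(11 + 9) = -4/20 = -4*1/20 = -⅕ ≈ -0.20000)
k = 306
k*(l + B(3, 3))² + 440 = 306*(-⅕ + (4 + 4*3/3))² + 440 = 306*(-⅕ + (4 + 4*3*(⅓)))² + 440 = 306*(-⅕ + (4 + 4))² + 440 = 306*(-⅕ + 8)² + 440 = 306*(39/5)² + 440 = 306*(1521/25) + 440 = 465426/25 + 440 = 476426/25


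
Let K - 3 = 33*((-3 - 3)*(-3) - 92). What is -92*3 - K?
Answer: 2163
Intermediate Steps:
K = -2439 (K = 3 + 33*((-3 - 3)*(-3) - 92) = 3 + 33*(-6*(-3) - 92) = 3 + 33*(18 - 92) = 3 + 33*(-74) = 3 - 2442 = -2439)
-92*3 - K = -92*3 - 1*(-2439) = -276 + 2439 = 2163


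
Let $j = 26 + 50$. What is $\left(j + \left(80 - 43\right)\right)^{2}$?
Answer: $12769$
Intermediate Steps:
$j = 76$
$\left(j + \left(80 - 43\right)\right)^{2} = \left(76 + \left(80 - 43\right)\right)^{2} = \left(76 + 37\right)^{2} = 113^{2} = 12769$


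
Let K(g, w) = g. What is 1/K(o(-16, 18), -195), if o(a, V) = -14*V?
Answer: -1/252 ≈ -0.0039683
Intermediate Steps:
1/K(o(-16, 18), -195) = 1/(-14*18) = 1/(-252) = -1/252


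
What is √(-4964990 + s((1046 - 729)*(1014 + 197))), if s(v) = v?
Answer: I*√4581103 ≈ 2140.4*I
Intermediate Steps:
√(-4964990 + s((1046 - 729)*(1014 + 197))) = √(-4964990 + (1046 - 729)*(1014 + 197)) = √(-4964990 + 317*1211) = √(-4964990 + 383887) = √(-4581103) = I*√4581103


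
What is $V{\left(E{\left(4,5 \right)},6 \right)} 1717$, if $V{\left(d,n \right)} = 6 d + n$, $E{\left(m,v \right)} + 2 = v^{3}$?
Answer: $1277448$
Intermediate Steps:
$E{\left(m,v \right)} = -2 + v^{3}$
$V{\left(d,n \right)} = n + 6 d$
$V{\left(E{\left(4,5 \right)},6 \right)} 1717 = \left(6 + 6 \left(-2 + 5^{3}\right)\right) 1717 = \left(6 + 6 \left(-2 + 125\right)\right) 1717 = \left(6 + 6 \cdot 123\right) 1717 = \left(6 + 738\right) 1717 = 744 \cdot 1717 = 1277448$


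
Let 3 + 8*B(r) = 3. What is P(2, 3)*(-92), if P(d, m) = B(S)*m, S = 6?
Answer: 0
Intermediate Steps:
B(r) = 0 (B(r) = -3/8 + (1/8)*3 = -3/8 + 3/8 = 0)
P(d, m) = 0 (P(d, m) = 0*m = 0)
P(2, 3)*(-92) = 0*(-92) = 0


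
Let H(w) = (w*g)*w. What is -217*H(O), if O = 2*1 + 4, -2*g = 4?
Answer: 15624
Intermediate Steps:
g = -2 (g = -½*4 = -2)
O = 6 (O = 2 + 4 = 6)
H(w) = -2*w² (H(w) = (w*(-2))*w = (-2*w)*w = -2*w²)
-217*H(O) = -(-434)*6² = -(-434)*36 = -217*(-72) = 15624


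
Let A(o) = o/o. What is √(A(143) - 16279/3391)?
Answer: 6*I*√1213978/3391 ≈ 1.9495*I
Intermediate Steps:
A(o) = 1
√(A(143) - 16279/3391) = √(1 - 16279/3391) = √(-12888/3391) = 6*I*√1213978/3391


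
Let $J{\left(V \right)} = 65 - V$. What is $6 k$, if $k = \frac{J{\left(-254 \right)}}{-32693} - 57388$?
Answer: $- \frac{11257117218}{32693} \approx -3.4433 \cdot 10^{5}$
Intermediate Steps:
$k = - \frac{1876186203}{32693}$ ($k = \frac{65 - -254}{-32693} - 57388 = \left(65 + 254\right) \left(- \frac{1}{32693}\right) - 57388 = 319 \left(- \frac{1}{32693}\right) - 57388 = - \frac{319}{32693} - 57388 = - \frac{1876186203}{32693} \approx -57388.0$)
$6 k = 6 \left(- \frac{1876186203}{32693}\right) = - \frac{11257117218}{32693}$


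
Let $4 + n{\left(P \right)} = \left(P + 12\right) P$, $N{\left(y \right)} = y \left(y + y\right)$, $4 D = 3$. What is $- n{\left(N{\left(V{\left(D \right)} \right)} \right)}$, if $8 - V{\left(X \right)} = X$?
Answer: $- \frac{787761}{64} \approx -12309.0$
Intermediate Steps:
$D = \frac{3}{4}$ ($D = \frac{1}{4} \cdot 3 = \frac{3}{4} \approx 0.75$)
$V{\left(X \right)} = 8 - X$
$N{\left(y \right)} = 2 y^{2}$ ($N{\left(y \right)} = y 2 y = 2 y^{2}$)
$n{\left(P \right)} = -4 + P \left(12 + P\right)$ ($n{\left(P \right)} = -4 + \left(P + 12\right) P = -4 + \left(12 + P\right) P = -4 + P \left(12 + P\right)$)
$- n{\left(N{\left(V{\left(D \right)} \right)} \right)} = - (-4 + \left(2 \left(8 - \frac{3}{4}\right)^{2}\right)^{2} + 12 \cdot 2 \left(8 - \frac{3}{4}\right)^{2}) = - (-4 + \left(2 \left(\frac{29}{4}\right)^{2}\right)^{2} + 12 \cdot 2 \left(\frac{29}{4}\right)^{2}) = - (-4 + \left(2 \cdot \frac{841}{16}\right)^{2} + 12 \cdot 2 \cdot \frac{841}{16}) = - (-4 + \left(\frac{841}{8}\right)^{2} + 12 \cdot \frac{841}{8}) = - (-4 + \frac{707281}{64} + \frac{2523}{2}) = \left(-1\right) \frac{787761}{64} = - \frac{787761}{64}$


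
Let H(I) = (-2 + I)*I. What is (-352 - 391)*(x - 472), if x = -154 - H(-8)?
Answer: 524558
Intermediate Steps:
H(I) = I*(-2 + I)
x = -234 (x = -154 - (-8)*(-2 - 8) = -154 - (-8)*(-10) = -154 - 1*80 = -154 - 80 = -234)
(-352 - 391)*(x - 472) = (-352 - 391)*(-234 - 472) = -743*(-706) = 524558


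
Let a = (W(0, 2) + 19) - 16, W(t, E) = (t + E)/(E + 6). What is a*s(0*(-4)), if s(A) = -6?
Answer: -39/2 ≈ -19.500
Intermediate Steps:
W(t, E) = (E + t)/(6 + E)
a = 13/4 (a = ((2 + 0)/(6 + 2) + 19) - 16 = (2/8 + 19) - 16 = ((⅛)*2 + 19) - 16 = (¼ + 19) - 16 = 77/4 - 16 = 13/4 ≈ 3.2500)
a*s(0*(-4)) = (13/4)*(-6) = -39/2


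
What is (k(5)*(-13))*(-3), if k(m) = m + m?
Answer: 390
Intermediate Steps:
k(m) = 2*m
(k(5)*(-13))*(-3) = ((2*5)*(-13))*(-3) = (10*(-13))*(-3) = -130*(-3) = 390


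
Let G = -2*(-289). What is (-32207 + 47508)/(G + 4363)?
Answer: 15301/4941 ≈ 3.0967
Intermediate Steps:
G = 578
(-32207 + 47508)/(G + 4363) = (-32207 + 47508)/(578 + 4363) = 15301/4941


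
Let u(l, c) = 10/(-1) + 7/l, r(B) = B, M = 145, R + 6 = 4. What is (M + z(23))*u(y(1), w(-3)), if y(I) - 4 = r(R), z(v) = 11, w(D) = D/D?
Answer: -1014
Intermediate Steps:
R = -2 (R = -6 + 4 = -2)
w(D) = 1
y(I) = 2 (y(I) = 4 - 2 = 2)
u(l, c) = -10 + 7/l (u(l, c) = 10*(-1) + 7/l = -10 + 7/l)
(M + z(23))*u(y(1), w(-3)) = (145 + 11)*(-10 + 7/2) = 156*(-10 + 7*(1/2)) = 156*(-10 + 7/2) = 156*(-13/2) = -1014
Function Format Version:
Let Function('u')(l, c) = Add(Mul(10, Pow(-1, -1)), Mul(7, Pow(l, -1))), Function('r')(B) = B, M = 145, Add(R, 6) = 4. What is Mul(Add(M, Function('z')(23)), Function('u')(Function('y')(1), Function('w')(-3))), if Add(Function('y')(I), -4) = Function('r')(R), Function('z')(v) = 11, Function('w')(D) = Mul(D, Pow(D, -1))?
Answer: -1014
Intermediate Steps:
R = -2 (R = Add(-6, 4) = -2)
Function('w')(D) = 1
Function('y')(I) = 2 (Function('y')(I) = Add(4, -2) = 2)
Function('u')(l, c) = Add(-10, Mul(7, Pow(l, -1))) (Function('u')(l, c) = Add(Mul(10, -1), Mul(7, Pow(l, -1))) = Add(-10, Mul(7, Pow(l, -1))))
Mul(Add(M, Function('z')(23)), Function('u')(Function('y')(1), Function('w')(-3))) = Mul(Add(145, 11), Add(-10, Mul(7, Pow(2, -1)))) = Mul(156, Add(-10, Mul(7, Rational(1, 2)))) = Mul(156, Add(-10, Rational(7, 2))) = Mul(156, Rational(-13, 2)) = -1014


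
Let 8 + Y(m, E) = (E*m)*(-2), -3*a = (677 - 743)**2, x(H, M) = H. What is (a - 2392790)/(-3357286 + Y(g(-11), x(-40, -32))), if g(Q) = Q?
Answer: 1197121/1679087 ≈ 0.71296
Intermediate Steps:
a = -1452 (a = -(677 - 743)**2/3 = -1/3*(-66)**2 = -1/3*4356 = -1452)
Y(m, E) = -8 - 2*E*m (Y(m, E) = -8 + (E*m)*(-2) = -8 - 2*E*m)
(a - 2392790)/(-3357286 + Y(g(-11), x(-40, -32))) = (-1452 - 2392790)/(-3357286 + (-8 - 2*(-40)*(-11))) = -2394242/(-3357286 + (-8 - 880)) = -2394242/(-3357286 - 888) = -2394242/(-3358174) = -2394242*(-1/3358174) = 1197121/1679087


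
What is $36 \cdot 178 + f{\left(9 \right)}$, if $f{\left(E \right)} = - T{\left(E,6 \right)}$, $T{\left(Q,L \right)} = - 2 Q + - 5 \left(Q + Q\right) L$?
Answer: $6966$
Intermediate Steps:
$T{\left(Q,L \right)} = - 2 Q - 10 L Q$ ($T{\left(Q,L \right)} = - 2 Q + - 5 \cdot 2 Q L = - 2 Q + - 10 Q L = - 2 Q - 10 L Q$)
$f{\left(E \right)} = 62 E$ ($f{\left(E \right)} = - \left(-2\right) E \left(1 + 5 \cdot 6\right) = - \left(-2\right) E \left(1 + 30\right) = - \left(-2\right) E 31 = - \left(-62\right) E = 62 E$)
$36 \cdot 178 + f{\left(9 \right)} = 36 \cdot 178 + 62 \cdot 9 = 6408 + 558 = 6966$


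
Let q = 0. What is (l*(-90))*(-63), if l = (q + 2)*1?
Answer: 11340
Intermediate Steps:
l = 2 (l = (0 + 2)*1 = 2*1 = 2)
(l*(-90))*(-63) = (2*(-90))*(-63) = -180*(-63) = 11340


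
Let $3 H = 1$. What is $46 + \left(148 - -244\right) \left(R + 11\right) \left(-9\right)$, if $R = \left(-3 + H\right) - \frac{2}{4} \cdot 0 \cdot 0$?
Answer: $-38762$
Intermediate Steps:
$H = \frac{1}{3}$ ($H = \frac{1}{3} \cdot 1 = \frac{1}{3} \approx 0.33333$)
$R = 0$ ($R = \left(-3 + \frac{1}{3}\right) - \frac{2}{4} \cdot 0 \cdot 0 = - \frac{8 \left(-2\right) \frac{1}{4} \cdot 0}{3} \cdot 0 = - \frac{8 \left(\left(- \frac{1}{2}\right) 0\right)}{3} \cdot 0 = \left(- \frac{8}{3}\right) 0 \cdot 0 = 0 \cdot 0 = 0$)
$46 + \left(148 - -244\right) \left(R + 11\right) \left(-9\right) = 46 + \left(148 - -244\right) \left(0 + 11\right) \left(-9\right) = 46 + \left(148 + 244\right) 11 \left(-9\right) = 46 + 392 \left(-99\right) = 46 - 38808 = -38762$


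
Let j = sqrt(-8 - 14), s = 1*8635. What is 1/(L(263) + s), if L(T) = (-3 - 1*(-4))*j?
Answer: 785/6778477 - I*sqrt(22)/74563247 ≈ 0.00011581 - 6.2905e-8*I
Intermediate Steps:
s = 8635
j = I*sqrt(22) (j = sqrt(-22) = I*sqrt(22) ≈ 4.6904*I)
L(T) = I*sqrt(22) (L(T) = (-3 - 1*(-4))*(I*sqrt(22)) = (-3 + 4)*(I*sqrt(22)) = 1*(I*sqrt(22)) = I*sqrt(22))
1/(L(263) + s) = 1/(I*sqrt(22) + 8635) = 1/(8635 + I*sqrt(22))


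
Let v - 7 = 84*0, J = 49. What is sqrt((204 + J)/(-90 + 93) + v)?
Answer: sqrt(822)/3 ≈ 9.5569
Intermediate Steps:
v = 7 (v = 7 + 84*0 = 7 + 0 = 7)
sqrt((204 + J)/(-90 + 93) + v) = sqrt((204 + 49)/(-90 + 93) + 7) = sqrt(253/3 + 7) = sqrt(274/3) = sqrt(822)/3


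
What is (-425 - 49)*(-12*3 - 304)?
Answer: 161160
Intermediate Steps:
(-425 - 49)*(-12*3 - 304) = -474*(-36 - 304) = -474*(-340) = 161160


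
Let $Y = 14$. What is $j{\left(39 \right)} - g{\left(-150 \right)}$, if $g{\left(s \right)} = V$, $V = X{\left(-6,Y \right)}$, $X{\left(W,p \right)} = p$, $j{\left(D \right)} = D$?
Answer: $25$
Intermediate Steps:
$V = 14$
$g{\left(s \right)} = 14$
$j{\left(39 \right)} - g{\left(-150 \right)} = 39 - 14 = 25$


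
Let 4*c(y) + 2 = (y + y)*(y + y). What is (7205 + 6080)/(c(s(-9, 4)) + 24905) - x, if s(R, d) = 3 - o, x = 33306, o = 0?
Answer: -1659511492/49827 ≈ -33305.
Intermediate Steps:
s(R, d) = 3 (s(R, d) = 3 - 1*0 = 3 + 0 = 3)
c(y) = -1/2 + y**2 (c(y) = -1/2 + ((y + y)*(y + y))/4 = -1/2 + ((2*y)*(2*y))/4 = -1/2 + (4*y**2)/4 = -1/2 + y**2)
(7205 + 6080)/(c(s(-9, 4)) + 24905) - x = (7205 + 6080)/((-1/2 + 3**2) + 24905) - 1*33306 = 13285/((-1/2 + 9) + 24905) - 33306 = 13285/(17/2 + 24905) - 33306 = 13285/(49827/2) - 33306 = 13285*(2/49827) - 33306 = 26570/49827 - 33306 = -1659511492/49827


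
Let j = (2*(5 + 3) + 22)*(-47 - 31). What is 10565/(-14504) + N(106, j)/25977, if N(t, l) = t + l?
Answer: -45128491/53824344 ≈ -0.83844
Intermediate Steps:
j = -2964 (j = (2*8 + 22)*(-78) = (16 + 22)*(-78) = 38*(-78) = -2964)
N(t, l) = l + t
10565/(-14504) + N(106, j)/25977 = 10565/(-14504) + (-2964 + 106)/25977 = 10565*(-1/14504) - 2858*1/25977 = -10565/14504 - 2858/25977 = -45128491/53824344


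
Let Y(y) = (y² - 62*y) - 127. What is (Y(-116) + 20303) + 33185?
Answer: 74009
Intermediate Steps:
Y(y) = -127 + y² - 62*y
(Y(-116) + 20303) + 33185 = ((-127 + (-116)² - 62*(-116)) + 20303) + 33185 = ((-127 + 13456 + 7192) + 20303) + 33185 = (20521 + 20303) + 33185 = 40824 + 33185 = 74009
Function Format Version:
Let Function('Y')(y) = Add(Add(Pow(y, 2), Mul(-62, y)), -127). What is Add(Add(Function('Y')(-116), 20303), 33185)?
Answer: 74009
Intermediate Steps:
Function('Y')(y) = Add(-127, Pow(y, 2), Mul(-62, y))
Add(Add(Function('Y')(-116), 20303), 33185) = Add(Add(Add(-127, Pow(-116, 2), Mul(-62, -116)), 20303), 33185) = Add(Add(Add(-127, 13456, 7192), 20303), 33185) = Add(Add(20521, 20303), 33185) = Add(40824, 33185) = 74009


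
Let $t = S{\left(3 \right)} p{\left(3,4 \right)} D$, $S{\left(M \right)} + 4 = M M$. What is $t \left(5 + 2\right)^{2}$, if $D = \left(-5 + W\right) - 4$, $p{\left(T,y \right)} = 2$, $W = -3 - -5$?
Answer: $-3430$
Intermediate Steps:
$W = 2$ ($W = -3 + 5 = 2$)
$S{\left(M \right)} = -4 + M^{2}$ ($S{\left(M \right)} = -4 + M M = -4 + M^{2}$)
$D = -7$ ($D = \left(-5 + 2\right) - 4 = -3 - 4 = -7$)
$t = -70$ ($t = \left(-4 + 3^{2}\right) 2 \left(-7\right) = \left(-4 + 9\right) 2 \left(-7\right) = 5 \cdot 2 \left(-7\right) = 10 \left(-7\right) = -70$)
$t \left(5 + 2\right)^{2} = - 70 \left(5 + 2\right)^{2} = - 70 \cdot 7^{2} = \left(-70\right) 49 = -3430$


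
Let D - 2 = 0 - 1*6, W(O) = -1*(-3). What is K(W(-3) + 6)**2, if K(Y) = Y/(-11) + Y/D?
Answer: 18225/1936 ≈ 9.4137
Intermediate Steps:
W(O) = 3
D = -4 (D = 2 + (0 - 1*6) = 2 + (0 - 6) = 2 - 6 = -4)
K(Y) = -15*Y/44 (K(Y) = Y/(-11) + Y/(-4) = Y*(-1/11) + Y*(-1/4) = -Y/11 - Y/4 = -15*Y/44)
K(W(-3) + 6)**2 = (-15*(3 + 6)/44)**2 = (-15/44*9)**2 = (-135/44)**2 = 18225/1936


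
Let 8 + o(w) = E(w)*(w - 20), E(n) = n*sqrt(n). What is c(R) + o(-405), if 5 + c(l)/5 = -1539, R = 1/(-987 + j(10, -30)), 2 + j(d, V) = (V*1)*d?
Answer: -7728 + 1549125*I*sqrt(5) ≈ -7728.0 + 3.4639e+6*I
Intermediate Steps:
E(n) = n**(3/2)
j(d, V) = -2 + V*d (j(d, V) = -2 + (V*1)*d = -2 + V*d)
o(w) = -8 + w**(3/2)*(-20 + w) (o(w) = -8 + w**(3/2)*(w - 20) = -8 + w**(3/2)*(-20 + w))
R = -1/1289 (R = 1/(-987 + (-2 - 30*10)) = 1/(-987 + (-2 - 300)) = 1/(-987 - 302) = 1/(-1289) = -1/1289 ≈ -0.00077580)
c(l) = -7720 (c(l) = -25 + 5*(-1539) = -25 - 7695 = -7720)
c(R) + o(-405) = -7720 + (-8 + (-405)**(5/2) - (-72900)*I*sqrt(5)) = -7720 + (-8 + 1476225*I*sqrt(5) - (-72900)*I*sqrt(5)) = -7720 + (-8 + 1476225*I*sqrt(5) + 72900*I*sqrt(5)) = -7720 + (-8 + 1549125*I*sqrt(5)) = -7728 + 1549125*I*sqrt(5)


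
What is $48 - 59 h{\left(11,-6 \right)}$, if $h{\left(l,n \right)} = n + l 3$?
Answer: $-1545$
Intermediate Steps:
$h{\left(l,n \right)} = n + 3 l$
$48 - 59 h{\left(11,-6 \right)} = 48 - 59 \left(-6 + 3 \cdot 11\right) = 48 - 59 \left(-6 + 33\right) = 48 - 1593 = -1545$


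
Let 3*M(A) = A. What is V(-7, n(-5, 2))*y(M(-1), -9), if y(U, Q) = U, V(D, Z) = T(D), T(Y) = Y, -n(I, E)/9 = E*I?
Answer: 7/3 ≈ 2.3333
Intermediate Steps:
n(I, E) = -9*E*I
V(D, Z) = D
M(A) = A/3
V(-7, n(-5, 2))*y(M(-1), -9) = -7*(-1)/3 = -7*(-⅓) = 7/3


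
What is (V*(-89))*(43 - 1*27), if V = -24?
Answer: 34176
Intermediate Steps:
(V*(-89))*(43 - 1*27) = (-24*(-89))*(43 - 1*27) = 2136*(43 - 27) = 2136*16 = 34176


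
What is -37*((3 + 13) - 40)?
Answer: 888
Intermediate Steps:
-37*((3 + 13) - 40) = -37*(16 - 40) = -37*(-24) = 888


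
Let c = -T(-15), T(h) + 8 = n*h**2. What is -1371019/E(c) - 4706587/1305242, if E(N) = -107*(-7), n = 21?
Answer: -1793036815261/977626258 ≈ -1834.1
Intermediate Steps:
T(h) = -8 + 21*h**2
c = -4717 (c = -(-8 + 21*(-15)**2) = -(-8 + 21*225) = -(-8 + 4725) = -1*4717 = -4717)
E(N) = 749
-1371019/E(c) - 4706587/1305242 = -1371019/749 - 4706587/1305242 = -1793036815261/977626258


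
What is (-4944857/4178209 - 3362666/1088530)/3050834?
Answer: -4858136633851/3468878985180342545 ≈ -1.4005e-6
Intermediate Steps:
(-4944857/4178209 - 3362666/1088530)/3050834 = (-4944857*1/4178209 - 3362666*1/1088530)*(1/3050834) = (-4944857/4178209 - 1681333/544265)*(1/3050834) = -9716273267702/2274052921385*1/3050834 = -4858136633851/3468878985180342545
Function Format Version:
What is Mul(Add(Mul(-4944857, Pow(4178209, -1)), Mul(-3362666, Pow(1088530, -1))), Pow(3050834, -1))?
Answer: Rational(-4858136633851, 3468878985180342545) ≈ -1.4005e-6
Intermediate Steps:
Mul(Add(Mul(-4944857, Pow(4178209, -1)), Mul(-3362666, Pow(1088530, -1))), Pow(3050834, -1)) = Mul(Add(Mul(-4944857, Rational(1, 4178209)), Mul(-3362666, Rational(1, 1088530))), Rational(1, 3050834)) = Mul(Add(Rational(-4944857, 4178209), Rational(-1681333, 544265)), Rational(1, 3050834)) = Mul(Rational(-9716273267702, 2274052921385), Rational(1, 3050834)) = Rational(-4858136633851, 3468878985180342545)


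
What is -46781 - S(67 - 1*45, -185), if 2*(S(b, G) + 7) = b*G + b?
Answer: -44750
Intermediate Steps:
S(b, G) = -7 + b/2 + G*b/2 (S(b, G) = -7 + (b*G + b)/2 = -7 + (G*b + b)/2 = -7 + (b + G*b)/2 = -7 + (b/2 + G*b/2) = -7 + b/2 + G*b/2)
-46781 - S(67 - 1*45, -185) = -46781 - (-7 + (67 - 1*45)/2 + (½)*(-185)*(67 - 1*45)) = -46781 - (-7 + (67 - 45)/2 + (½)*(-185)*(67 - 45)) = -46781 - (-7 + (½)*22 + (½)*(-185)*22) = -46781 - (-7 + 11 - 2035) = -46781 - 1*(-2031) = -46781 + 2031 = -44750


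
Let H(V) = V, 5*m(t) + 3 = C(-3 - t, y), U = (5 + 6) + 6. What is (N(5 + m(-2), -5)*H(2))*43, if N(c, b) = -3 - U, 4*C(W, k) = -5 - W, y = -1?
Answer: -1720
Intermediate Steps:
U = 17 (U = 11 + 6 = 17)
C(W, k) = -5/4 - W/4 (C(W, k) = (-5 - W)/4 = -5/4 - W/4)
m(t) = -7/10 + t/20 (m(t) = -⅗ + (-5/4 - (-3 - t)/4)/5 = -⅗ + (-5/4 + (¾ + t/4))/5 = -⅗ + (-½ + t/4)/5 = -⅗ + (-⅒ + t/20) = -7/10 + t/20)
N(c, b) = -20 (N(c, b) = -3 - 1*17 = -3 - 17 = -20)
(N(5 + m(-2), -5)*H(2))*43 = -20*2*43 = -40*43 = -1720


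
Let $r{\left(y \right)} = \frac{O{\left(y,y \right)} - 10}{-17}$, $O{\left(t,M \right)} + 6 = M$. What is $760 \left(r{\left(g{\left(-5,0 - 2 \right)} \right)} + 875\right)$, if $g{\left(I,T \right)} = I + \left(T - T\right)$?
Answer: $\frac{11320960}{17} \approx 6.6594 \cdot 10^{5}$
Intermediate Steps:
$O{\left(t,M \right)} = -6 + M$
$g{\left(I,T \right)} = I$ ($g{\left(I,T \right)} = I + 0 = I$)
$r{\left(y \right)} = \frac{16}{17} - \frac{y}{17}$ ($r{\left(y \right)} = \frac{\left(-6 + y\right) - 10}{-17} = \left(\left(-6 + y\right) - 10\right) \left(- \frac{1}{17}\right) = \left(-16 + y\right) \left(- \frac{1}{17}\right) = \frac{16}{17} - \frac{y}{17}$)
$760 \left(r{\left(g{\left(-5,0 - 2 \right)} \right)} + 875\right) = 760 \left(\left(\frac{16}{17} - - \frac{5}{17}\right) + 875\right) = 760 \left(\left(\frac{16}{17} + \frac{5}{17}\right) + 875\right) = 760 \left(\frac{21}{17} + 875\right) = 760 \cdot \frac{14896}{17} = \frac{11320960}{17}$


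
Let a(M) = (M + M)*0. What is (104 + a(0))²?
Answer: 10816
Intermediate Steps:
a(M) = 0 (a(M) = (2*M)*0 = 0)
(104 + a(0))² = (104 + 0)² = 104² = 10816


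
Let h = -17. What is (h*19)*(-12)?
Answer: 3876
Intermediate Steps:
(h*19)*(-12) = -17*19*(-12) = -323*(-12) = 3876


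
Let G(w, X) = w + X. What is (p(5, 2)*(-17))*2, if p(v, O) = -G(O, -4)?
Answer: -68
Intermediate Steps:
G(w, X) = X + w
p(v, O) = 4 - O (p(v, O) = -(-4 + O) = 4 - O)
(p(5, 2)*(-17))*2 = ((4 - 1*2)*(-17))*2 = ((4 - 2)*(-17))*2 = (2*(-17))*2 = -34*2 = -68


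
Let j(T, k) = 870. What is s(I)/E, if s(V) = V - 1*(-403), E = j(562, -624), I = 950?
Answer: 451/290 ≈ 1.5552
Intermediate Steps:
E = 870
s(V) = 403 + V (s(V) = V + 403 = 403 + V)
s(I)/E = (403 + 950)/870 = 1353*(1/870) = 451/290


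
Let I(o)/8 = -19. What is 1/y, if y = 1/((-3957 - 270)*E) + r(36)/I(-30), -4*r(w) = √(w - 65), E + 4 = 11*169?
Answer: -2898566845440/1782995805709189 - 37381429298152800*I*√29/1782995805709189 ≈ -0.0016257 - 112.9*I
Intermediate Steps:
I(o) = -152 (I(o) = 8*(-19) = -152)
E = 1855 (E = -4 + 11*169 = -4 + 1859 = 1855)
r(w) = -√(-65 + w)/4 (r(w) = -√(w - 65)/4 = -√(-65 + w)/4)
y = -1/7841085 + I*√29/608 (y = 1/(-3957 - 270*1855) - √(-65 + 36)/4/(-152) = (1/1855)/(-4227) - I*√29/4*(-1/152) = -1/4227*1/1855 - I*√29/4*(-1/152) = -1/7841085 - I*√29/4*(-1/152) = -1/7841085 + I*√29/608 ≈ -1.2753e-7 + 0.0088572*I)
1/y = 1/(-1/7841085 + I*√29/608)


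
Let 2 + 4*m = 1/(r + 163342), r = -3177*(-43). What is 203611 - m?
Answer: 244295521037/1199812 ≈ 2.0361e+5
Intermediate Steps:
r = 136611
m = -599905/1199812 (m = -1/2 + 1/(4*(136611 + 163342)) = -1/2 + (1/4)/299953 = -1/2 + (1/4)*(1/299953) = -1/2 + 1/1199812 = -599905/1199812 ≈ -0.50000)
203611 - m = 203611 - 1*(-599905/1199812) = 203611 + 599905/1199812 = 244295521037/1199812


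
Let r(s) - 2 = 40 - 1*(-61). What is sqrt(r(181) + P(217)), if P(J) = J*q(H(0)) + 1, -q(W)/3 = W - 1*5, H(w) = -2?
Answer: sqrt(4661) ≈ 68.271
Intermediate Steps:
r(s) = 103 (r(s) = 2 + (40 - 1*(-61)) = 2 + (40 + 61) = 2 + 101 = 103)
q(W) = 15 - 3*W (q(W) = -3*(W - 1*5) = -3*(W - 5) = -3*(-5 + W) = 15 - 3*W)
P(J) = 1 + 21*J (P(J) = J*(15 - 3*(-2)) + 1 = J*(15 + 6) + 1 = J*21 + 1 = 21*J + 1 = 1 + 21*J)
sqrt(r(181) + P(217)) = sqrt(103 + (1 + 21*217)) = sqrt(103 + (1 + 4557)) = sqrt(103 + 4558) = sqrt(4661)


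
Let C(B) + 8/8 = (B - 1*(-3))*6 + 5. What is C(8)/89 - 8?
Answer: -642/89 ≈ -7.2135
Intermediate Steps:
C(B) = 22 + 6*B (C(B) = -1 + ((B - 1*(-3))*6 + 5) = -1 + ((B + 3)*6 + 5) = -1 + ((3 + B)*6 + 5) = -1 + ((18 + 6*B) + 5) = -1 + (23 + 6*B) = 22 + 6*B)
C(8)/89 - 8 = (22 + 6*8)/89 - 8 = (22 + 48)*(1/89) - 8 = 70*(1/89) - 8 = 70/89 - 8 = -642/89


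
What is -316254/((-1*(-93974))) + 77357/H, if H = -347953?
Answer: -58655537390/16349267611 ≈ -3.5877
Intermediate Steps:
-316254/((-1*(-93974))) + 77357/H = -316254/((-1*(-93974))) + 77357/(-347953) = -316254/93974 + 77357*(-1/347953) = -316254*1/93974 - 77357/347953 = -158127/46987 - 77357/347953 = -58655537390/16349267611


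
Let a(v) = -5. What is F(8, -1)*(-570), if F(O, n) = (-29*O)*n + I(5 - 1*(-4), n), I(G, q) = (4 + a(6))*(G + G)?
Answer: -121980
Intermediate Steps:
I(G, q) = -2*G (I(G, q) = (4 - 5)*(G + G) = -2*G)
F(O, n) = -18 - 29*O*n (F(O, n) = (-29*O)*n - 2*(5 - 1*(-4)) = -29*O*n - 2*(5 + 4) = -29*O*n - 2*9 = -29*O*n - 18 = -18 - 29*O*n)
F(8, -1)*(-570) = (-18 - 29*8*(-1))*(-570) = (-18 + 232)*(-570) = 214*(-570) = -121980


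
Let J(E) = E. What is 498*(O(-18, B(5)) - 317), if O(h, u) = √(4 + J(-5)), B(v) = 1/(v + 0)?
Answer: -157866 + 498*I ≈ -1.5787e+5 + 498.0*I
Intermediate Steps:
B(v) = 1/v
O(h, u) = I (O(h, u) = √(4 - 5) = √(-1) = I)
498*(O(-18, B(5)) - 317) = 498*(I - 317) = 498*(-317 + I) = -157866 + 498*I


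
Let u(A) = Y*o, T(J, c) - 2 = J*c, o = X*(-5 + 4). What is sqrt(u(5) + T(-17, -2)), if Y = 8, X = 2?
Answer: 2*sqrt(5) ≈ 4.4721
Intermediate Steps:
o = -2 (o = 2*(-5 + 4) = 2*(-1) = -2)
T(J, c) = 2 + J*c
u(A) = -16 (u(A) = 8*(-2) = -16)
sqrt(u(5) + T(-17, -2)) = sqrt(-16 + (2 - 17*(-2))) = sqrt(-16 + (2 + 34)) = sqrt(-16 + 36) = sqrt(20) = 2*sqrt(5)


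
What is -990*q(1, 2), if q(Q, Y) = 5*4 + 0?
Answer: -19800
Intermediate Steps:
q(Q, Y) = 20 (q(Q, Y) = 20 + 0 = 20)
-990*q(1, 2) = -990*20 = -19800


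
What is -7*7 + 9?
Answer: -40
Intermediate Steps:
-7*7 + 9 = -49 + 9 = -40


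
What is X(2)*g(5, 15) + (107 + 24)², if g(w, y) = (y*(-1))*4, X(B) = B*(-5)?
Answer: 17761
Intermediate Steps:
X(B) = -5*B
g(w, y) = -4*y (g(w, y) = -y*4 = -4*y)
X(2)*g(5, 15) + (107 + 24)² = (-5*2)*(-4*15) + (107 + 24)² = -10*(-60) + 131² = 600 + 17161 = 17761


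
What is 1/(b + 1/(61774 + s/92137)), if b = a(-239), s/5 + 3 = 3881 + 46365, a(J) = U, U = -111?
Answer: -5691922253/631803277946 ≈ -0.0090090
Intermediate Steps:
a(J) = -111
s = 251215 (s = -15 + 5*(3881 + 46365) = -15 + 5*50246 = -15 + 251230 = 251215)
b = -111
1/(b + 1/(61774 + s/92137)) = 1/(-111 + 1/(61774 + 251215/92137)) = 1/(-111 + 1/(5691922253/92137)) = 1/(-111 + 92137/5691922253) = 1/(-631803277946/5691922253) = -5691922253/631803277946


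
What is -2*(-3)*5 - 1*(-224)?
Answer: 254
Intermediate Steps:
-2*(-3)*5 - 1*(-224) = 6*5 + 224 = 30 + 224 = 254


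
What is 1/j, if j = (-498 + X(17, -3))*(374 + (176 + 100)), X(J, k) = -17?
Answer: -1/334750 ≈ -2.9873e-6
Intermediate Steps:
j = -334750 (j = (-498 - 17)*(374 + (176 + 100)) = -515*(374 + 276) = -515*650 = -334750)
1/j = 1/(-334750) = -1/334750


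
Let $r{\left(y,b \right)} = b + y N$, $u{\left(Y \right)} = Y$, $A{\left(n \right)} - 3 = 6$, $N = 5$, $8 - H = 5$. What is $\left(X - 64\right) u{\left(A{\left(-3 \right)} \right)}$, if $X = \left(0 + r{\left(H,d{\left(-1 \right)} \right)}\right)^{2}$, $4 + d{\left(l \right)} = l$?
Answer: $324$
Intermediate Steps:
$H = 3$ ($H = 8 - 5 = 3$)
$A{\left(n \right)} = 9$ ($A{\left(n \right)} = 3 + 6 = 9$)
$d{\left(l \right)} = -4 + l$
$r{\left(y,b \right)} = b + 5 y$ ($r{\left(y,b \right)} = b + y 5 = b + 5 y$)
$X = 100$ ($X = \left(0 + \left(\left(-4 - 1\right) + 5 \cdot 3\right)\right)^{2} = \left(0 + \left(-5 + 15\right)\right)^{2} = \left(0 + 10\right)^{2} = 10^{2} = 100$)
$\left(X - 64\right) u{\left(A{\left(-3 \right)} \right)} = \left(100 - 64\right) 9 = 36 \cdot 9 = 324$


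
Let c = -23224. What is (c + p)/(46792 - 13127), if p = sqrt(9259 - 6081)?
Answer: -23224/33665 + sqrt(3178)/33665 ≈ -0.68818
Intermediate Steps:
p = sqrt(3178) ≈ 56.374
(c + p)/(46792 - 13127) = (-23224 + sqrt(3178))/(46792 - 13127) = (-23224 + sqrt(3178))/33665 = (-23224 + sqrt(3178))*(1/33665) = -23224/33665 + sqrt(3178)/33665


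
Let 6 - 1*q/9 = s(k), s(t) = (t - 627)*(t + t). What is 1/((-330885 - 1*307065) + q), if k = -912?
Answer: -1/25902120 ≈ -3.8607e-8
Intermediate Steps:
s(t) = 2*t*(-627 + t) (s(t) = (-627 + t)*(2*t) = 2*t*(-627 + t))
q = -25264170 (q = 54 - 18*(-912)*(-627 - 912) = 54 - 18*(-912)*(-1539) = 54 - 9*2807136 = 54 - 25264224 = -25264170)
1/((-330885 - 1*307065) + q) = 1/((-330885 - 1*307065) - 25264170) = 1/((-330885 - 307065) - 25264170) = 1/(-637950 - 25264170) = 1/(-25902120) = -1/25902120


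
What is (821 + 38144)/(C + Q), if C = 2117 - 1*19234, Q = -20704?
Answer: -38965/37821 ≈ -1.0302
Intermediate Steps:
C = -17117 (C = 2117 - 19234 = -17117)
(821 + 38144)/(C + Q) = (821 + 38144)/(-17117 - 20704) = 38965/(-37821) = 38965*(-1/37821) = -38965/37821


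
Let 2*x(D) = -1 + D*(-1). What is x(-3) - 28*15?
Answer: -419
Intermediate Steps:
x(D) = -½ - D/2 (x(D) = (-1 + D*(-1))/2 = (-1 - D)/2 = -½ - D/2)
x(-3) - 28*15 = (-½ - ½*(-3)) - 28*15 = (-½ + 3/2) - 420 = 1 - 420 = -419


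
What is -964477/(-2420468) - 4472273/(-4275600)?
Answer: 3737177886241/2587238245200 ≈ 1.4445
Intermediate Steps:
-964477/(-2420468) - 4472273/(-4275600) = -964477*(-1/2420468) - 4472273*(-1/4275600) = 964477/2420468 + 4472273/4275600 = 3737177886241/2587238245200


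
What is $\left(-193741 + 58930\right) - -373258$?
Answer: $238447$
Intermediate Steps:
$\left(-193741 + 58930\right) - -373258 = -134811 + 373258 = 238447$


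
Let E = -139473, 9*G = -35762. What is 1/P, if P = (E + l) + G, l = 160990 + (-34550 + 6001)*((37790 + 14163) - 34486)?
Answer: -9/4487830556 ≈ -2.0054e-9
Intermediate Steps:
G = -35762/9 (G = (1/9)*(-35762) = -35762/9 ≈ -3973.6)
l = -498504393 (l = 160990 - 28549*(51953 - 34486) = 160990 - 28549*17467 = 160990 - 498665383 = -498504393)
P = -4487830556/9 (P = (-139473 - 498504393) - 35762/9 = -498643866 - 35762/9 = -4487830556/9 ≈ -4.9865e+8)
1/P = 1/(-4487830556/9) = -9/4487830556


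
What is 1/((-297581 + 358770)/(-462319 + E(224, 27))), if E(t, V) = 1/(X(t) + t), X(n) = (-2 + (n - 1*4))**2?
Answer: -22074807611/2921652372 ≈ -7.5556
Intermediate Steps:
X(n) = (-6 + n)**2 (X(n) = (-2 + (n - 4))**2 = (-2 + (-4 + n))**2 = (-6 + n)**2)
E(t, V) = 1/(t + (-6 + t)**2) (E(t, V) = 1/((-6 + t)**2 + t) = 1/(t + (-6 + t)**2))
1/((-297581 + 358770)/(-462319 + E(224, 27))) = 1/((-297581 + 358770)/(-462319 + 1/(224 + (-6 + 224)**2))) = 1/(61189/(-462319 + 1/(224 + 218**2))) = 1/(61189/(-462319 + 1/(224 + 47524))) = 1/(61189/(-462319 + 1/47748)) = 1/(61189/(-22074807611/47748)) = 1/(61189*(-47748/22074807611)) = 1/(-2921652372/22074807611) = -22074807611/2921652372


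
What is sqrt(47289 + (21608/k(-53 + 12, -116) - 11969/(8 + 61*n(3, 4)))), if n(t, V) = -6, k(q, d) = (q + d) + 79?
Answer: sqrt(9170911454874)/13962 ≈ 216.90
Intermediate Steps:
k(q, d) = 79 + d + q (k(q, d) = (d + q) + 79 = 79 + d + q)
sqrt(47289 + (21608/k(-53 + 12, -116) - 11969/(8 + 61*n(3, 4)))) = sqrt(47289 + (21608/(79 - 116 + (-53 + 12)) - 11969/(8 + 61*(-6)))) = sqrt(47289 + (21608/(79 - 116 - 41) - 11969/(8 - 366))) = sqrt(47289 + (21608/(-78) - 11969/(-358))) = sqrt(47289 + (21608*(-1/78) - 11969*(-1/358))) = sqrt(47289 + (-10804/39 + 11969/358)) = sqrt(47289 - 3401041/13962) = sqrt(656847977/13962) = sqrt(9170911454874)/13962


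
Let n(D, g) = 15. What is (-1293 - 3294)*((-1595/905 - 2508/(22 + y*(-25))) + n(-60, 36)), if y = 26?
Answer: -2246065833/28417 ≈ -79040.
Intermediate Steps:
(-1293 - 3294)*((-1595/905 - 2508/(22 + y*(-25))) + n(-60, 36)) = (-1293 - 3294)*((-1595/905 - 2508/(22 + 26*(-25))) + 15) = -4587*((-1595*1/905 - 2508/(22 - 650)) + 15) = -4587*((-319/181 - 2508/(-628)) + 15) = -4587*((-319/181 - 2508*(-1/628)) + 15) = -4587*((-319/181 + 627/157) + 15) = -4587*(63404/28417 + 15) = -4587*489659/28417 = -2246065833/28417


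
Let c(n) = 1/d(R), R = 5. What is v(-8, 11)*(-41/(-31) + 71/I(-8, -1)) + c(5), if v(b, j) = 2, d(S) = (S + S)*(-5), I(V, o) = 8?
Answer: 63163/3100 ≈ 20.375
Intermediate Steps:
d(S) = -10*S (d(S) = (2*S)*(-5) = -10*S)
c(n) = -1/50 (c(n) = 1/(-10*5) = 1/(-50) = -1/50)
v(-8, 11)*(-41/(-31) + 71/I(-8, -1)) + c(5) = 2*(-41/(-31) + 71/8) - 1/50 = 2*(-41*(-1/31) + 71*(⅛)) - 1/50 = 2*(41/31 + 71/8) - 1/50 = 2*(2529/248) - 1/50 = 2529/124 - 1/50 = 63163/3100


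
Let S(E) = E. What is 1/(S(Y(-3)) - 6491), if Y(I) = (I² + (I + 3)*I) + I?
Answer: -1/6485 ≈ -0.00015420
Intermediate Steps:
Y(I) = I + I² + I*(3 + I) (Y(I) = (I² + (3 + I)*I) + I = (I² + I*(3 + I)) + I = I + I² + I*(3 + I))
1/(S(Y(-3)) - 6491) = 1/(2*(-3)*(2 - 3) - 6491) = 1/(2*(-3)*(-1) - 6491) = 1/(6 - 6491) = 1/(-6485) = -1/6485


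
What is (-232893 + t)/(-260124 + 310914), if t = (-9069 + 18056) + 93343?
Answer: -43521/16930 ≈ -2.5706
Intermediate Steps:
t = 102330 (t = 8987 + 93343 = 102330)
(-232893 + t)/(-260124 + 310914) = (-232893 + 102330)/(-260124 + 310914) = -130563/50790 = -130563*1/50790 = -43521/16930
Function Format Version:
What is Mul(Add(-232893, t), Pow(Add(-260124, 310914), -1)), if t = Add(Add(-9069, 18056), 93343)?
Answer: Rational(-43521, 16930) ≈ -2.5706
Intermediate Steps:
t = 102330 (t = Add(8987, 93343) = 102330)
Mul(Add(-232893, t), Pow(Add(-260124, 310914), -1)) = Mul(Add(-232893, 102330), Pow(Add(-260124, 310914), -1)) = Mul(-130563, Pow(50790, -1)) = Mul(-130563, Rational(1, 50790)) = Rational(-43521, 16930)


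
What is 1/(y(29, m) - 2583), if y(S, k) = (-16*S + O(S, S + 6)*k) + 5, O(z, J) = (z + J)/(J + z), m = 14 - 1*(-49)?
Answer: -1/2979 ≈ -0.00033568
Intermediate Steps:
m = 63 (m = 14 + 49 = 63)
O(z, J) = 1 (O(z, J) = (J + z)/(J + z) = 1)
y(S, k) = 5 + k - 16*S (y(S, k) = (-16*S + 1*k) + 5 = (-16*S + k) + 5 = (k - 16*S) + 5 = 5 + k - 16*S)
1/(y(29, m) - 2583) = 1/((5 + 63 - 16*29) - 2583) = 1/((5 + 63 - 464) - 2583) = 1/(-396 - 2583) = 1/(-2979) = -1/2979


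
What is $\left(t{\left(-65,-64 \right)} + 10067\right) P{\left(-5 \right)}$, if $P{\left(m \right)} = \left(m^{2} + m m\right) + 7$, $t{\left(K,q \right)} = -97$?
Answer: $568290$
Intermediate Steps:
$P{\left(m \right)} = 7 + 2 m^{2}$ ($P{\left(m \right)} = \left(m^{2} + m^{2}\right) + 7 = 2 m^{2} + 7 = 7 + 2 m^{2}$)
$\left(t{\left(-65,-64 \right)} + 10067\right) P{\left(-5 \right)} = \left(-97 + 10067\right) \left(7 + 2 \left(-5\right)^{2}\right) = 9970 \left(7 + 2 \cdot 25\right) = 9970 \left(7 + 50\right) = 9970 \cdot 57 = 568290$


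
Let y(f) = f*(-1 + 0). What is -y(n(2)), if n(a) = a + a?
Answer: 4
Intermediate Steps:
n(a) = 2*a
y(f) = -f (y(f) = f*(-1) = -f)
-y(n(2)) = -(-1)*2*2 = -(-1)*4 = -1*(-4) = 4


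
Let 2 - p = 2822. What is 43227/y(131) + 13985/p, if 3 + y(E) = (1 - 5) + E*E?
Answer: -1311095/537492 ≈ -2.4393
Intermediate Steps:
p = -2820 (p = 2 - 1*2822 = 2 - 2822 = -2820)
y(E) = -7 + E² (y(E) = -3 + ((1 - 5) + E*E) = -3 + (-4 + E²) = -7 + E²)
43227/y(131) + 13985/p = 43227/(-7 + 131²) + 13985/(-2820) = 43227/(-7 + 17161) + 13985*(-1/2820) = 43227/17154 - 2797/564 = 43227*(1/17154) - 2797/564 = 4803/1906 - 2797/564 = -1311095/537492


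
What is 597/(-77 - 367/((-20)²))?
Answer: -79600/10389 ≈ -7.6619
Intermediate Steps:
597/(-77 - 367/((-20)²)) = 597/(-77 - 367/400) = 597/(-31167/400) = 597*(-400/31167) = -79600/10389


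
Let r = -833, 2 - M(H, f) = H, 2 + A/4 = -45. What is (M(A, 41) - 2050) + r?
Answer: -2693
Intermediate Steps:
A = -188 (A = -8 + 4*(-45) = -8 - 180 = -188)
M(H, f) = 2 - H
(M(A, 41) - 2050) + r = ((2 - 1*(-188)) - 2050) - 833 = ((2 + 188) - 2050) - 833 = (190 - 2050) - 833 = -1860 - 833 = -2693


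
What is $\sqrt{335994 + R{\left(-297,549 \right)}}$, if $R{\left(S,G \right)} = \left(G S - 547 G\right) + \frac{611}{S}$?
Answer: $\frac{5 i \sqrt{49931805}}{99} \approx 356.88 i$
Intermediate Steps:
$R{\left(S,G \right)} = - 547 G + \frac{611}{S} + G S$ ($R{\left(S,G \right)} = \left(- 547 G + G S\right) + \frac{611}{S} = - 547 G + \frac{611}{S} + G S$)
$\sqrt{335994 + R{\left(-297,549 \right)}} = \sqrt{335994 + \frac{611 + 549 \left(-297\right) \left(-547 - 297\right)}{-297}} = \sqrt{335994 - \frac{611 + 549 \left(-297\right) \left(-844\right)}{297}} = \sqrt{335994 - \frac{611 + 137616732}{297}} = \sqrt{335994 - \frac{137617343}{297}} = \sqrt{- \frac{37827125}{297}} = \frac{5 i \sqrt{49931805}}{99}$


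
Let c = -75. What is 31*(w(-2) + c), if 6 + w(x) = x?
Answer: -2573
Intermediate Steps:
w(x) = -6 + x
31*(w(-2) + c) = 31*((-6 - 2) - 75) = 31*(-8 - 75) = 31*(-83) = -2573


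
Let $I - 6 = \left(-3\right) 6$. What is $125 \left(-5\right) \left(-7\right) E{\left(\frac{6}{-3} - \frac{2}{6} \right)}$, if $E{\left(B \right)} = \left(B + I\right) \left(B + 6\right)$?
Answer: $- \frac{2069375}{9} \approx -2.2993 \cdot 10^{5}$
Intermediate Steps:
$I = -12$ ($I = 6 - 18 = -12$)
$E{\left(B \right)} = \left(-12 + B\right) \left(6 + B\right)$ ($E{\left(B \right)} = \left(B - 12\right) \left(B + 6\right) = \left(-12 + B\right) \left(6 + B\right)$)
$125 \left(-5\right) \left(-7\right) E{\left(\frac{6}{-3} - \frac{2}{6} \right)} = 125 \left(-5\right) \left(-7\right) \left(-72 + \left(\frac{6}{-3} - \frac{2}{6}\right)^{2} - 6 \left(\frac{6}{-3} - \frac{2}{6}\right)\right) = 125 \cdot 35 \left(-72 + \left(6 \left(- \frac{1}{3}\right) - \frac{1}{3}\right)^{2} - 6 \left(6 \left(- \frac{1}{3}\right) - \frac{1}{3}\right)\right) = 125 \cdot 35 \left(-72 + \left(-2 - \frac{1}{3}\right)^{2} - 6 \left(-2 - \frac{1}{3}\right)\right) = 125 \cdot 35 \left(-72 + \left(- \frac{7}{3}\right)^{2} - -14\right) = 125 \cdot 35 \left(-72 + \frac{49}{9} + 14\right) = 125 \cdot 35 \left(- \frac{473}{9}\right) = 125 \left(- \frac{16555}{9}\right) = - \frac{2069375}{9}$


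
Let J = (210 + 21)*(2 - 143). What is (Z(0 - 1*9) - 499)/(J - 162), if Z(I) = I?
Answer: 508/32733 ≈ 0.015519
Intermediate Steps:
J = -32571 (J = 231*(-141) = -32571)
(Z(0 - 1*9) - 499)/(J - 162) = ((0 - 1*9) - 499)/(-32571 - 162) = ((0 - 9) - 499)/(-32733) = (-9 - 499)*(-1/32733) = -508*(-1/32733) = 508/32733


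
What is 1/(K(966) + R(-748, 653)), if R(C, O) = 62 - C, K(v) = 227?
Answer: 1/1037 ≈ 0.00096432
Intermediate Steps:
1/(K(966) + R(-748, 653)) = 1/(227 + (62 - 1*(-748))) = 1/(227 + (62 + 748)) = 1/(227 + 810) = 1/1037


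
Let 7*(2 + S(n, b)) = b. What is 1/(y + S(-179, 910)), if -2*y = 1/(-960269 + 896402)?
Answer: 127734/16349953 ≈ 0.0078125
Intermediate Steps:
S(n, b) = -2 + b/7
y = 1/127734 (y = -1/(2*(-960269 + 896402)) = -½/(-63867) = -½*(-1/63867) = 1/127734 ≈ 7.8288e-6)
1/(y + S(-179, 910)) = 1/(1/127734 + (-2 + (⅐)*910)) = 1/(1/127734 + (-2 + 130)) = 1/(1/127734 + 128) = 1/(16349953/127734) = 127734/16349953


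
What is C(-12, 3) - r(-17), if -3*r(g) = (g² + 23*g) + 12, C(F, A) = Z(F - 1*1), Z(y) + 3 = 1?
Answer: -32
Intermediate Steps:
Z(y) = -2 (Z(y) = -3 + 1 = -2)
C(F, A) = -2
r(g) = -4 - 23*g/3 - g²/3 (r(g) = -((g² + 23*g) + 12)/3 = -(12 + g² + 23*g)/3 = -4 - 23*g/3 - g²/3)
C(-12, 3) - r(-17) = -2 - (-4 - 23/3*(-17) - ⅓*(-17)²) = -2 - (-4 + 391/3 - ⅓*289) = -2 - (-4 + 391/3 - 289/3) = -2 - 1*30 = -2 - 30 = -32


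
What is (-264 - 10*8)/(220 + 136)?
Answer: -86/89 ≈ -0.96629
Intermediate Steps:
(-264 - 10*8)/(220 + 136) = (-264 - 80)/356 = -344*1/356 = -86/89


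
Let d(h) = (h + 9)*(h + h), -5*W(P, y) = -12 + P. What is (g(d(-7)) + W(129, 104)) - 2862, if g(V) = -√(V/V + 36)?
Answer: -14427/5 - √37 ≈ -2891.5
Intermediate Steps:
W(P, y) = 12/5 - P/5 (W(P, y) = -(-12 + P)/5 = 12/5 - P/5)
d(h) = 2*h*(9 + h) (d(h) = (9 + h)*(2*h) = 2*h*(9 + h))
g(V) = -√37 (g(V) = -√(1 + 36) = -√37)
(g(d(-7)) + W(129, 104)) - 2862 = (-√37 + (12/5 - ⅕*129)) - 2862 = (-√37 + (12/5 - 129/5)) - 2862 = (-√37 - 117/5) - 2862 = (-117/5 - √37) - 2862 = -14427/5 - √37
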